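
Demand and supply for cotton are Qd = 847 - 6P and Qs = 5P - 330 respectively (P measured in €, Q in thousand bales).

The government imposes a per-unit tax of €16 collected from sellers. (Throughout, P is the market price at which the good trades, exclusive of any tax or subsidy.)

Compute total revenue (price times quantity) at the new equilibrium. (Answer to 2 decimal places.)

18439.46

Solve the original market: 847 - 6P = 5P - 330, hence P = 107 and Q = 205.
Since sellers keep the price net of the tax, the effective supply curve becomes Qs = 5P - 410.
Clearing the new market: 847 - 6P = 5P - 410, so P = 1257/11 ≈ 114.2727 and Q = 1775/11 ≈ 161.3636.
New expenditure = 114.2727 × 161.3636 = 18439.46.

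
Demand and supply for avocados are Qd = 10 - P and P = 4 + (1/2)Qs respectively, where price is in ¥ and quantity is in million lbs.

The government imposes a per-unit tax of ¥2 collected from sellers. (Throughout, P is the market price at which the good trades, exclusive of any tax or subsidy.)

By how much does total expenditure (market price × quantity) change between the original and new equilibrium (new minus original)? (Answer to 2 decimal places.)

Before the shock: 10 - P = 2P - 8 ⇒ 18 = 3P ⇒ P = 6, Q = 4.
Since sellers keep the price net of the tax, the effective supply curve becomes Qs = 2P - 12.
New equilibrium: 10 - P = 2P - 12 ⇒ 22 = 3P ⇒ P = 22/3 ≈ 7.3333, Q = 8/3 ≈ 2.6667.
Expenditure moves from 6×4 = 24 to 7.3333×2.6667 = 19.5556; change = -4.44.

-4.44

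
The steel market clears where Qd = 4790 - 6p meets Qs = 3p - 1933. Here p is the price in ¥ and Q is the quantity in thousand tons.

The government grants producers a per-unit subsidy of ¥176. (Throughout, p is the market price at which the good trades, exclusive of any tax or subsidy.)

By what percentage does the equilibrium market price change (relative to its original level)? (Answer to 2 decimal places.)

-7.85

Initially, 4790 - 6p = 3p - 1933, so 6723 = 9p and p = 747, Q = 308.
Since sellers receive the price plus the subsidy, the effective supply curve becomes Qs = 3p - 1405.
Setting them equal: 4790 - 6p = 3p - 1405 → 6195 = 9p, so p = 2065/3 ≈ 688.3333 and Q = 660.
%Δp = (688.3333 − 747) / 747 × 100 = -7.85%.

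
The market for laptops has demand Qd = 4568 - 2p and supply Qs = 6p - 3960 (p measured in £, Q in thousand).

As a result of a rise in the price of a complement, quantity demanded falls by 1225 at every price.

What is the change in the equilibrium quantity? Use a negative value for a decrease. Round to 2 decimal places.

Solve the original market: 4568 - 2p = 6p - 3960, hence p = 1066 and Q = 2436.
With the change applied: demand Qd = 3343 - 2p, supply Qs = 6p - 3960.
Equate the new curves: 3343 - 2p = 6p - 3960, giving 7303 = 8p, p = 912.875, Q = 1517.25.
ΔQ = 1517.25 − 2436 = -918.75.

-918.75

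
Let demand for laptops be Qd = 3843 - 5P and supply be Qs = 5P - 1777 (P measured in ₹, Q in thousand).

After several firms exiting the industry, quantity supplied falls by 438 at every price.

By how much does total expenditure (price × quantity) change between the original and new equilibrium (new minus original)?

-87424.8

Initially, 3843 - 5P = 5P - 1777, so 5620 = 10P and P = 562, Q = 1033.
After the shift, demand is Qd = 3843 - 5P and supply is Qs = 5P - 2215.
New equilibrium: 3843 - 5P = 5P - 2215 ⇒ 6058 = 10P ⇒ P = 605.8, Q = 814.
Expenditure moves from 562×1033 = 580546 to 605.8×814 = 493121.2; change = -87424.8.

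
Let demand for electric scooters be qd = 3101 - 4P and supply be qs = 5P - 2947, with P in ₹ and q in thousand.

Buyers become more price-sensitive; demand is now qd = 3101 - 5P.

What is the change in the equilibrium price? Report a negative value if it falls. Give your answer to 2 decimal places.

Initially, 3101 - 4P = 5P - 2947, so 6048 = 9P and P = 672, q = 413.
The new curves are qd = 3101 - 5P (demand) and qs = 5P - 2947 (supply).
Equate the new curves: 3101 - 5P = 5P - 2947, giving 6048 = 10P, P = 604.8, q = 77.
ΔP = 604.8 − 672 = -67.20.

-67.20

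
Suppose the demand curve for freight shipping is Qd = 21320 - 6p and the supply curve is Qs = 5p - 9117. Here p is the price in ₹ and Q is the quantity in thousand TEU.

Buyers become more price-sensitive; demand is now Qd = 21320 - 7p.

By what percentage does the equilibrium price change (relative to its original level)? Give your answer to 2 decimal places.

-8.33

Initially, 21320 - 6p = 5p - 9117, so 30437 = 11p and p = 2767, Q = 4718.
With the change applied: demand Qd = 21320 - 7p, supply Qs = 5p - 9117.
New equilibrium: 21320 - 7p = 5p - 9117 ⇒ 30437 = 12p ⇒ p = 30437/12 ≈ 2536.4167, Q = 42781/12 ≈ 3565.0833.
%Δp = (2536.4167 − 2767) / 2767 × 100 = -8.33%.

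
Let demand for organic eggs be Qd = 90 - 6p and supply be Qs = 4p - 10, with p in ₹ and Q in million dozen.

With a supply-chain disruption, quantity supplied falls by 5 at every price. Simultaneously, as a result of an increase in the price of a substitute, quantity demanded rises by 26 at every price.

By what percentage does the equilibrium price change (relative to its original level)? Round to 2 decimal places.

+31.00

Initially, 90 - 6p = 4p - 10, so 100 = 10p and p = 10, Q = 30.
With the change applied: demand Qd = 116 - 6p, supply Qs = 4p - 15.
Clearing the new market: 116 - 6p = 4p - 15, so p = 13.1 and Q = 37.4.
%Δp = (13.1 − 10) / 10 × 100 = +31.00%.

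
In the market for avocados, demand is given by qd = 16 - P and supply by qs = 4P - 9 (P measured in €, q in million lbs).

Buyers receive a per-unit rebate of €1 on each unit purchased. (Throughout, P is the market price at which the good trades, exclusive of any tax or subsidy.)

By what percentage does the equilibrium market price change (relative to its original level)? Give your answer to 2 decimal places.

+4.00

Original equilibrium: 16 - P = 4P - 9 gives 25 = 5P, so P = 5 and q = 11.
Since buyers' out-of-pocket price is the market price minus the rebate, the effective demand curve becomes qd = 17 - P.
Clearing the new market: 17 - P = 4P - 9, so P = 5.2 and q = 11.8.
%ΔP = (5.2 − 5) / 5 × 100 = +4.00%.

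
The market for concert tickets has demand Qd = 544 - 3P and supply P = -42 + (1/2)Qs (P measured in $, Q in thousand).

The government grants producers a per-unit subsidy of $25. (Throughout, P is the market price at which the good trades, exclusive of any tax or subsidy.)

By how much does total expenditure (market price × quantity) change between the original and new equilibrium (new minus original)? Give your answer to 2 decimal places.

Original equilibrium: 544 - 3P = 2P + 84 gives 460 = 5P, so P = 92 and Q = 268.
Since sellers receive the price plus the subsidy, the effective supply curve becomes Qs = 2P + 134.
Setting them equal: 544 - 3P = 2P + 134 → 410 = 5P, so P = 82 and Q = 298.
Expenditure moves from 92×268 = 24656 to 82×298 = 24436; change = -220.00.

-220.00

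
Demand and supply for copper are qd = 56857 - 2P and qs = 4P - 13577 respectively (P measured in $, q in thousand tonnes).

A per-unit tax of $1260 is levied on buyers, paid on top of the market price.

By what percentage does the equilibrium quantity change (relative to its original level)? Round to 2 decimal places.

-5.03

Original equilibrium: 56857 - 2P = 4P - 13577 gives 70434 = 6P, so P = 11739 and q = 33379.
Since buyers pay the price plus the tax, the effective demand curve becomes qd = 54337 - 2P.
Clearing the new market: 54337 - 2P = 4P - 13577, so P = 11319 and q = 31699.
%Δq = (31699 − 33379) / 33379 × 100 = -5.03%.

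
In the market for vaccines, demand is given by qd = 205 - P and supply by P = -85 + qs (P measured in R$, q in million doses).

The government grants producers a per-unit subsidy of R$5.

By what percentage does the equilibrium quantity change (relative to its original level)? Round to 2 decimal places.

+1.72

Solve the original market: 205 - P = P + 85, hence P = 60 and q = 145.
Since sellers receive the price plus the subsidy, the effective supply curve becomes qs = P + 90.
Setting them equal: 205 - P = P + 90 → 115 = 2P, so P = 57.5 and q = 147.5.
%Δq = (147.5 − 145) / 145 × 100 = +1.72%.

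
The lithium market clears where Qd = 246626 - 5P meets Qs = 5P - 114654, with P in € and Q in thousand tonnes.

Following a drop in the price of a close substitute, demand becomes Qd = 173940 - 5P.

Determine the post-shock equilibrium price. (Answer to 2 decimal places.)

Initially, 246626 - 5P = 5P - 114654, so 361280 = 10P and P = 36128, Q = 65986.
The new curves are Qd = 173940 - 5P (demand) and Qs = 5P - 114654 (supply).
Equate the new curves: 173940 - 5P = 5P - 114654, giving 288594 = 10P, P = 28859.4, Q = 29643.

28859.40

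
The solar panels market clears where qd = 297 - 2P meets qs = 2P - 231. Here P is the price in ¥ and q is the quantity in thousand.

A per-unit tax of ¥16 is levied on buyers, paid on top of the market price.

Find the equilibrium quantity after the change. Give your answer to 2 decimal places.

Solve the original market: 297 - 2P = 2P - 231, hence P = 132 and q = 33.
Since buyers pay the price plus the tax, the effective demand curve becomes qd = 265 - 2P.
Equate the new curves: 265 - 2P = 2P - 231, giving 496 = 4P, P = 124, q = 17.

17.00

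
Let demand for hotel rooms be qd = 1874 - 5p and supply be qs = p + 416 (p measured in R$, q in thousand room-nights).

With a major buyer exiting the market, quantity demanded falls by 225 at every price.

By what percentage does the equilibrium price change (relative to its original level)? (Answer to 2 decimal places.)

-15.43

Original equilibrium: 1874 - 5p = p + 416 gives 1458 = 6p, so p = 243 and q = 659.
With the change applied: demand qd = 1649 - 5p, supply qs = p + 416.
New equilibrium: 1649 - 5p = p + 416 ⇒ 1233 = 6p ⇒ p = 205.5, q = 621.5.
%Δp = (205.5 − 243) / 243 × 100 = -15.43%.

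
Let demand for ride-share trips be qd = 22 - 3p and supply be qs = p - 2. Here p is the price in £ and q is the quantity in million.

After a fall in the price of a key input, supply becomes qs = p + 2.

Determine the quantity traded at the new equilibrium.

Original equilibrium: 22 - 3p = p - 2 gives 24 = 4p, so p = 6 and q = 4.
The new curves are qd = 22 - 3p (demand) and qs = p + 2 (supply).
Equate the new curves: 22 - 3p = p + 2, giving 20 = 4p, p = 5, q = 7.

7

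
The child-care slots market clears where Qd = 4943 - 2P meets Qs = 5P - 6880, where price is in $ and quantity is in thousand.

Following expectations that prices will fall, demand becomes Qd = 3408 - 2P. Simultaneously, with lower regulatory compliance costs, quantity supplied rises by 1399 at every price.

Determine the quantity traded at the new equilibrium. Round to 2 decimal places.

868.29

Before the shock: 4943 - 2P = 5P - 6880 ⇒ 11823 = 7P ⇒ P = 1689, Q = 1565.
After the shift, demand is Qd = 3408 - 2P and supply is Qs = 5P - 5481.
Clearing the new market: 3408 - 2P = 5P - 5481, so P = 8889/7 ≈ 1269.8571 and Q = 6078/7 ≈ 868.2857.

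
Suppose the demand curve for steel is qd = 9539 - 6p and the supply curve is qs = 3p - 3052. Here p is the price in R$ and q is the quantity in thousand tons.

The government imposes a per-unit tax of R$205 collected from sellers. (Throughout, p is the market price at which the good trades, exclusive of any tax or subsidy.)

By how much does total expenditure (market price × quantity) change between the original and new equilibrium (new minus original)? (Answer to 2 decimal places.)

-523365.00

Solve the original market: 9539 - 6p = 3p - 3052, hence p = 1399 and q = 1145.
Since sellers keep the price net of the tax, the effective supply curve becomes qs = 3p - 3667.
Equate the new curves: 9539 - 6p = 3p - 3667, giving 13206 = 9p, p = 4402/3 ≈ 1467.3333, q = 735.
Expenditure moves from 1399×1145 = 1601855 to 1467.3333×735 = 1078490; change = -523365.00.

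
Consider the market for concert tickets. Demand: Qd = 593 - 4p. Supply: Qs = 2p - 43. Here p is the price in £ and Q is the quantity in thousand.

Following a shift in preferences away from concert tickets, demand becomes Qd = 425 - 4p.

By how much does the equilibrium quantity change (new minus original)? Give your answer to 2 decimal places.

-56.00

Original equilibrium: 593 - 4p = 2p - 43 gives 636 = 6p, so p = 106 and Q = 169.
The shock moves the curves to Qd = 425 - 4p and Qs = 2p - 43.
Equate the new curves: 425 - 4p = 2p - 43, giving 468 = 6p, p = 78, Q = 113.
ΔQ = 113 − 169 = -56.00.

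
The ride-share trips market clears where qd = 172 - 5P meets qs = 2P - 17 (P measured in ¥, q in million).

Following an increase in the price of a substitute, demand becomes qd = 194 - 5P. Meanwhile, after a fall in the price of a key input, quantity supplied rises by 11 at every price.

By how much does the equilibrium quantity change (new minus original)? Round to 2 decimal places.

+14.14

Solve the original market: 172 - 5P = 2P - 17, hence P = 27 and q = 37.
The shock moves the curves to qd = 194 - 5P and qs = 2P - 6.
Setting them equal: 194 - 5P = 2P - 6 → 200 = 7P, so P = 200/7 ≈ 28.5714 and q = 358/7 ≈ 51.1429.
Δq = 51.1429 − 37 = +14.14.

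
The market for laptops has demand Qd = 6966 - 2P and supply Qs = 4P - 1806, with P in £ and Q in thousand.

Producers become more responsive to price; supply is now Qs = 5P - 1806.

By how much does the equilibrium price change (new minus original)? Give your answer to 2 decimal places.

-208.86

Original equilibrium: 6966 - 2P = 4P - 1806 gives 8772 = 6P, so P = 1462 and Q = 4042.
The shock moves the curves to Qd = 6966 - 2P and Qs = 5P - 1806.
Clearing the new market: 6966 - 2P = 5P - 1806, so P = 8772/7 ≈ 1253.1429 and Q = 31218/7 ≈ 4459.7143.
ΔP = 1253.1429 − 1462 = -208.86.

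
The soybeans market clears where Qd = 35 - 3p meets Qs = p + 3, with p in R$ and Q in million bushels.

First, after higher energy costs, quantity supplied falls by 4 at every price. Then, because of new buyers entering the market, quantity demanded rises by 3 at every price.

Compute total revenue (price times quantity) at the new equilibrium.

Solve the original market: 35 - 3p = p + 3, hence p = 8 and Q = 11.
With the change applied: demand Qd = 38 - 3p, supply Qs = p - 1.
Equate the new curves: 38 - 3p = p - 1, giving 39 = 4p, p = 9.75, Q = 8.75.
New expenditure = 9.75 × 8.75 = 85.3125.

85.3125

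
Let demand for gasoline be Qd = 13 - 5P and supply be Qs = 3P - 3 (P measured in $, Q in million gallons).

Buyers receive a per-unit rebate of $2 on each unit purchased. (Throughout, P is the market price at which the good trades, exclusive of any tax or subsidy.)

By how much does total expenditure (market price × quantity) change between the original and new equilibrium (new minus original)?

Original equilibrium: 13 - 5P = 3P - 3 gives 16 = 8P, so P = 2 and Q = 3.
Since buyers' out-of-pocket price is the market price minus the rebate, the effective demand curve becomes Qd = 23 - 5P.
Clearing the new market: 23 - 5P = 3P - 3, so P = 3.25 and Q = 6.75.
Expenditure moves from 2×3 = 6 to 3.25×6.75 = 21.9375; change = +15.9375.

+15.9375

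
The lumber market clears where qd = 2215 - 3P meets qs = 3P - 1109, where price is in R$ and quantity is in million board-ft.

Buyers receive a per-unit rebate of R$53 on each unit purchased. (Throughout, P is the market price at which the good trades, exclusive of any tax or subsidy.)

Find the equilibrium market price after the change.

Original equilibrium: 2215 - 3P = 3P - 1109 gives 3324 = 6P, so P = 554 and q = 553.
Since buyers' out-of-pocket price is the market price minus the rebate, the effective demand curve becomes qd = 2374 - 3P.
New equilibrium: 2374 - 3P = 3P - 1109 ⇒ 3483 = 6P ⇒ P = 580.5, q = 632.5.

580.5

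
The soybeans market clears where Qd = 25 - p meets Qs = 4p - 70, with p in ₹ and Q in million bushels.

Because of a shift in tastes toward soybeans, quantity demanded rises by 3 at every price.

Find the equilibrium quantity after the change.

8.4

Original equilibrium: 25 - p = 4p - 70 gives 95 = 5p, so p = 19 and Q = 6.
The shock moves the curves to Qd = 28 - p and Qs = 4p - 70.
Setting them equal: 28 - p = 4p - 70 → 98 = 5p, so p = 19.6 and Q = 8.4.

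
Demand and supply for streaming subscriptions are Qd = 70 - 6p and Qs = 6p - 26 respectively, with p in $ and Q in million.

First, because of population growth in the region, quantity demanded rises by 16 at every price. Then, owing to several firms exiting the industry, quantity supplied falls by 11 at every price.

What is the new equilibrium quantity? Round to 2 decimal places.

24.50

Before the shock: 70 - 6p = 6p - 26 ⇒ 96 = 12p ⇒ p = 8, Q = 22.
With the change applied: demand Qd = 86 - 6p, supply Qs = 6p - 37.
Clearing the new market: 86 - 6p = 6p - 37, so p = 10.25 and Q = 24.5.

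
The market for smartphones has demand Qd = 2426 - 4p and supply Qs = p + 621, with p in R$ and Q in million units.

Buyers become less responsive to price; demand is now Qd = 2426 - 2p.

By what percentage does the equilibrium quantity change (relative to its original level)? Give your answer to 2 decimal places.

+24.51

Original equilibrium: 2426 - 4p = p + 621 gives 1805 = 5p, so p = 361 and Q = 982.
After the shift, demand is Qd = 2426 - 2p and supply is Qs = p + 621.
Equate the new curves: 2426 - 2p = p + 621, giving 1805 = 3p, p = 1805/3 ≈ 601.6667, Q = 3668/3 ≈ 1222.6667.
%ΔQ = (1222.6667 − 982) / 982 × 100 = +24.51%.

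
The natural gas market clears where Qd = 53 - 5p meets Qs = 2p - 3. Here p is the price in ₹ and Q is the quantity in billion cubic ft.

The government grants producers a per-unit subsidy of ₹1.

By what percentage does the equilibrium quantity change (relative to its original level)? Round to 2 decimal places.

Initially, 53 - 5p = 2p - 3, so 56 = 7p and p = 8, Q = 13.
Since sellers receive the price plus the subsidy, the effective supply curve becomes Qs = 2p - 1.
Setting them equal: 53 - 5p = 2p - 1 → 54 = 7p, so p = 54/7 ≈ 7.7143 and Q = 101/7 ≈ 14.4286.
%ΔQ = (14.4286 − 13) / 13 × 100 = +10.99%.

+10.99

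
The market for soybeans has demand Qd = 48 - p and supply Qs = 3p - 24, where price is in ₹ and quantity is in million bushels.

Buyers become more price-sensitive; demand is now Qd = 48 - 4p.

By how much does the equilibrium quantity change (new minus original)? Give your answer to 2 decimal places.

Before the shock: 48 - p = 3p - 24 ⇒ 72 = 4p ⇒ p = 18, Q = 30.
The shock moves the curves to Qd = 48 - 4p and Qs = 3p - 24.
Clearing the new market: 48 - 4p = 3p - 24, so p = 72/7 ≈ 10.2857 and Q = 48/7 ≈ 6.8571.
ΔQ = 6.8571 − 30 = -23.14.

-23.14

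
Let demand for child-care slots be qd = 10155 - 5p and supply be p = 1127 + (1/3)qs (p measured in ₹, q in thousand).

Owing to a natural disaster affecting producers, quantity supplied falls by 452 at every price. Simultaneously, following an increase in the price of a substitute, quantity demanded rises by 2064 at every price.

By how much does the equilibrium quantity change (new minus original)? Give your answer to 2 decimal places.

Before the shock: 10155 - 5p = 3p - 3381 ⇒ 13536 = 8p ⇒ p = 1692, q = 1695.
With the change applied: demand qd = 12219 - 5p, supply qs = 3p - 3833.
Clearing the new market: 12219 - 5p = 3p - 3833, so p = 2006.5 and q = 2186.5.
Δq = 2186.5 − 1695 = +491.50.

+491.50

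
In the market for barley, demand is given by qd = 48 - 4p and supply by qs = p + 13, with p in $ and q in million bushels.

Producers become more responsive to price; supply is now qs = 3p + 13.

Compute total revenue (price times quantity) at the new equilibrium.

140

Initially, 48 - 4p = p + 13, so 35 = 5p and p = 7, q = 20.
The new curves are qd = 48 - 4p (demand) and qs = 3p + 13 (supply).
Equate the new curves: 48 - 4p = 3p + 13, giving 35 = 7p, p = 5, q = 28.
New expenditure = 5 × 28 = 140.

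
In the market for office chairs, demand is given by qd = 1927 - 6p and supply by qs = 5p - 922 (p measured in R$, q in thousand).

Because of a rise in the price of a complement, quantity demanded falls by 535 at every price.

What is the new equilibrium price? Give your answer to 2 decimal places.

Before the shock: 1927 - 6p = 5p - 922 ⇒ 2849 = 11p ⇒ p = 259, q = 373.
After the shift, demand is qd = 1392 - 6p and supply is qs = 5p - 922.
Clearing the new market: 1392 - 6p = 5p - 922, so p = 2314/11 ≈ 210.3636 and q = 1428/11 ≈ 129.8182.

210.36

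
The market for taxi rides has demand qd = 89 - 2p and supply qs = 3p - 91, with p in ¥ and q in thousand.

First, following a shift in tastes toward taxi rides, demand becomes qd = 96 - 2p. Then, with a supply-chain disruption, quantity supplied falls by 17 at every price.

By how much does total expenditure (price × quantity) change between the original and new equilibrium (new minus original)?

-24.48

Original equilibrium: 89 - 2p = 3p - 91 gives 180 = 5p, so p = 36 and q = 17.
After the shift, demand is qd = 96 - 2p and supply is qs = 3p - 108.
Setting them equal: 96 - 2p = 3p - 108 → 204 = 5p, so p = 40.8 and q = 14.4.
Expenditure moves from 36×17 = 612 to 40.8×14.4 = 587.52; change = -24.48.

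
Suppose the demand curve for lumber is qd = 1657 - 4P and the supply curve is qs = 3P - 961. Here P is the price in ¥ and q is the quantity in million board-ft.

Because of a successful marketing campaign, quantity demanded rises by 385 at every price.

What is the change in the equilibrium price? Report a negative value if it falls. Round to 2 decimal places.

Before the shock: 1657 - 4P = 3P - 961 ⇒ 2618 = 7P ⇒ P = 374, q = 161.
With the change applied: demand qd = 2042 - 4P, supply qs = 3P - 961.
Setting them equal: 2042 - 4P = 3P - 961 → 3003 = 7P, so P = 429 and q = 326.
ΔP = 429 − 374 = +55.00.

+55.00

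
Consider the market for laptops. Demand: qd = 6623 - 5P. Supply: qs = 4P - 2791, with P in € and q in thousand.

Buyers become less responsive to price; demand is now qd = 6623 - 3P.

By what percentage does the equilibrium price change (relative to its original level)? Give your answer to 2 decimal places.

+28.57

Initially, 6623 - 5P = 4P - 2791, so 9414 = 9P and P = 1046, q = 1393.
The shock moves the curves to qd = 6623 - 3P and qs = 4P - 2791.
New equilibrium: 6623 - 3P = 4P - 2791 ⇒ 9414 = 7P ⇒ P = 9414/7 ≈ 1344.8571, q = 18119/7 ≈ 2588.4286.
%ΔP = (1344.8571 − 1046) / 1046 × 100 = +28.57%.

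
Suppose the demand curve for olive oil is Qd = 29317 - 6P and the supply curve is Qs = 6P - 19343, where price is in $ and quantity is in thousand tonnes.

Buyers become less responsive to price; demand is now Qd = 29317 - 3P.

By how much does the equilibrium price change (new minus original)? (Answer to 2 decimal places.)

+1351.67

Original equilibrium: 29317 - 6P = 6P - 19343 gives 48660 = 12P, so P = 4055 and Q = 4987.
The new curves are Qd = 29317 - 3P (demand) and Qs = 6P - 19343 (supply).
New equilibrium: 29317 - 3P = 6P - 19343 ⇒ 48660 = 9P ⇒ P = 16220/3 ≈ 5406.6667, Q = 13097.
ΔP = 5406.6667 − 4055 = +1351.67.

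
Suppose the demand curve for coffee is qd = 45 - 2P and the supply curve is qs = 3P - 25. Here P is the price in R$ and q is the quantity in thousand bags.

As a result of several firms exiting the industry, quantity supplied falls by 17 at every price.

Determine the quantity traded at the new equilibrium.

10.2

Initially, 45 - 2P = 3P - 25, so 70 = 5P and P = 14, q = 17.
With the change applied: demand qd = 45 - 2P, supply qs = 3P - 42.
Clearing the new market: 45 - 2P = 3P - 42, so P = 17.4 and q = 10.2.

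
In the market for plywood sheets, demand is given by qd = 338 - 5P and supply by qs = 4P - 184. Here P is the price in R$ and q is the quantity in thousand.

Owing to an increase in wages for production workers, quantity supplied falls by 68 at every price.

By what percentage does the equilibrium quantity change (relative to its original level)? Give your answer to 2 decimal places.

Original equilibrium: 338 - 5P = 4P - 184 gives 522 = 9P, so P = 58 and q = 48.
The new curves are qd = 338 - 5P (demand) and qs = 4P - 252 (supply).
New equilibrium: 338 - 5P = 4P - 252 ⇒ 590 = 9P ⇒ P = 590/9 ≈ 65.5556, q = 92/9 ≈ 10.2222.
%Δq = (10.2222 − 48) / 48 × 100 = -78.70%.

-78.70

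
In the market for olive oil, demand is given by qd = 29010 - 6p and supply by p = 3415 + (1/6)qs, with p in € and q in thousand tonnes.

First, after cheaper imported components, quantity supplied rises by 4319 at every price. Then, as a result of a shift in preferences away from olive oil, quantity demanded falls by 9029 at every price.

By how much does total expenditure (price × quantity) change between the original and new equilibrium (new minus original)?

Original equilibrium: 29010 - 6p = 6p - 20490 gives 49500 = 12p, so p = 4125 and q = 4260.
After the shift, demand is qd = 19981 - 6p and supply is qs = 6p - 16171.
Setting them equal: 19981 - 6p = 6p - 16171 → 36152 = 12p, so p = 9038/3 ≈ 3012.6667 and q = 1905.
Expenditure moves from 4125×4260 = 17572500 to 3012.6667×1905 = 5739130; change = -11833370.

-11833370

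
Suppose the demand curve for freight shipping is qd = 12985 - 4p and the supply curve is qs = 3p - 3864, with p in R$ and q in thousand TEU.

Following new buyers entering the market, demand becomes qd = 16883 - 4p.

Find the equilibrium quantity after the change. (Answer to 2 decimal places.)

Initially, 12985 - 4p = 3p - 3864, so 16849 = 7p and p = 2407, q = 3357.
The shock moves the curves to qd = 16883 - 4p and qs = 3p - 3864.
Setting them equal: 16883 - 4p = 3p - 3864 → 20747 = 7p, so p = 20747/7 ≈ 2963.8571 and q = 35193/7 ≈ 5027.5714.

5027.57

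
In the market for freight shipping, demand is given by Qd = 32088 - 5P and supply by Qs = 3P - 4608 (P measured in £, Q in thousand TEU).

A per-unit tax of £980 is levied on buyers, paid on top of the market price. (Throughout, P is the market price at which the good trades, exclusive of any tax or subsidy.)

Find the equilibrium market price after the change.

3974.5

Solve the original market: 32088 - 5P = 3P - 4608, hence P = 4587 and Q = 9153.
Since buyers pay the price plus the tax, the effective demand curve becomes Qd = 27188 - 5P.
Setting them equal: 27188 - 5P = 3P - 4608 → 31796 = 8P, so P = 3974.5 and Q = 7315.5.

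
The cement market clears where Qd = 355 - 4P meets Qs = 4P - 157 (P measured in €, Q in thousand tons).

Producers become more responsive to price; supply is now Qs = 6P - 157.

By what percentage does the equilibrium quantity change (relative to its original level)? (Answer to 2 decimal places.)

+51.72

Initially, 355 - 4P = 4P - 157, so 512 = 8P and P = 64, Q = 99.
After the shift, demand is Qd = 355 - 4P and supply is Qs = 6P - 157.
Setting them equal: 355 - 4P = 6P - 157 → 512 = 10P, so P = 51.2 and Q = 150.2.
%ΔQ = (150.2 − 99) / 99 × 100 = +51.72%.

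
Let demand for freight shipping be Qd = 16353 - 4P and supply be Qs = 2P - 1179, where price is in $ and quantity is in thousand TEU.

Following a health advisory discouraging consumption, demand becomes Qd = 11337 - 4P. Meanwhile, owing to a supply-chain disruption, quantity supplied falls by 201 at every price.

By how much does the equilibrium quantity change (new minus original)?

Before the shock: 16353 - 4P = 2P - 1179 ⇒ 17532 = 6P ⇒ P = 2922, Q = 4665.
After the shift, demand is Qd = 11337 - 4P and supply is Qs = 2P - 1380.
Clearing the new market: 11337 - 4P = 2P - 1380, so P = 2119.5 and Q = 2859.
ΔQ = 2859 − 4665 = -1806.

-1806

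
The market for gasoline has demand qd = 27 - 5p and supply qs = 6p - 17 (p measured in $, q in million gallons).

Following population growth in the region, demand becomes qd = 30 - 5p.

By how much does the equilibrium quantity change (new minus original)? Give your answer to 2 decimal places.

+1.64

Before the shock: 27 - 5p = 6p - 17 ⇒ 44 = 11p ⇒ p = 4, q = 7.
The shock moves the curves to qd = 30 - 5p and qs = 6p - 17.
Clearing the new market: 30 - 5p = 6p - 17, so p = 47/11 ≈ 4.2727 and q = 95/11 ≈ 8.6364.
Δq = 8.6364 − 7 = +1.64.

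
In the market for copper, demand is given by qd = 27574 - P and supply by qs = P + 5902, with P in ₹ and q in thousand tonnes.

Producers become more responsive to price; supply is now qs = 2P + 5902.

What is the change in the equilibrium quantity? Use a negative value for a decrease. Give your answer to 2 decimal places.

+3612.00

Original equilibrium: 27574 - P = P + 5902 gives 21672 = 2P, so P = 10836 and q = 16738.
With the change applied: demand qd = 27574 - P, supply qs = 2P + 5902.
New equilibrium: 27574 - P = 2P + 5902 ⇒ 21672 = 3P ⇒ P = 7224, q = 20350.
Δq = 20350 − 16738 = +3612.00.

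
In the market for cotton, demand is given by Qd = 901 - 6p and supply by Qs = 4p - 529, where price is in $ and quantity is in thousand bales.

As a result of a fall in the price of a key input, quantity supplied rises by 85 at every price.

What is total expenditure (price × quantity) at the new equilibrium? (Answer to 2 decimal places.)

Before the shock: 901 - 6p = 4p - 529 ⇒ 1430 = 10p ⇒ p = 143, Q = 43.
With the change applied: demand Qd = 901 - 6p, supply Qs = 4p - 444.
New equilibrium: 901 - 6p = 4p - 444 ⇒ 1345 = 10p ⇒ p = 134.5, Q = 94.
New expenditure = 134.5 × 94 = 12643.00.

12643.00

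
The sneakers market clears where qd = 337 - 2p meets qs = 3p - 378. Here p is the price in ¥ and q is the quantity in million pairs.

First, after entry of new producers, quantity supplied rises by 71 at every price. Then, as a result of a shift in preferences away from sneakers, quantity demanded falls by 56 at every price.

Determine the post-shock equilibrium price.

Before the shock: 337 - 2p = 3p - 378 ⇒ 715 = 5p ⇒ p = 143, q = 51.
With the change applied: demand qd = 281 - 2p, supply qs = 3p - 307.
New equilibrium: 281 - 2p = 3p - 307 ⇒ 588 = 5p ⇒ p = 117.6, q = 45.8.

117.6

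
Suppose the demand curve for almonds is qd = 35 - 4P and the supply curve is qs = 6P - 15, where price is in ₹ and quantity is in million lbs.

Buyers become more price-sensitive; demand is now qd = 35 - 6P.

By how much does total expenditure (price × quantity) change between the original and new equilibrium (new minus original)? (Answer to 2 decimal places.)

Solve the original market: 35 - 4P = 6P - 15, hence P = 5 and q = 15.
After the shift, demand is qd = 35 - 6P and supply is qs = 6P - 15.
Clearing the new market: 35 - 6P = 6P - 15, so P = 25/6 ≈ 4.1667 and q = 10.
Expenditure moves from 5×15 = 75 to 4.1667×10 = 41.6667; change = -33.33.

-33.33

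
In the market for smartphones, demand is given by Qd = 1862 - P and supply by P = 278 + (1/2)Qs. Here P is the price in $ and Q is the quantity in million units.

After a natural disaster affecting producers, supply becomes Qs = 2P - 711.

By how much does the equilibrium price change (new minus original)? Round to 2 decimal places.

+51.67

Original equilibrium: 1862 - P = 2P - 556 gives 2418 = 3P, so P = 806 and Q = 1056.
After the shift, demand is Qd = 1862 - P and supply is Qs = 2P - 711.
Setting them equal: 1862 - P = 2P - 711 → 2573 = 3P, so P = 2573/3 ≈ 857.6667 and Q = 3013/3 ≈ 1004.3333.
ΔP = 857.6667 − 806 = +51.67.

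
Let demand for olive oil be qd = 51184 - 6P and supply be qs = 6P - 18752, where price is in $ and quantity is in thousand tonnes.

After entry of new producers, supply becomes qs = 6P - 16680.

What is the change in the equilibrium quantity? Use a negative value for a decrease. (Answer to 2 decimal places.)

Original equilibrium: 51184 - 6P = 6P - 18752 gives 69936 = 12P, so P = 5828 and q = 16216.
The shock moves the curves to qd = 51184 - 6P and qs = 6P - 16680.
Equate the new curves: 51184 - 6P = 6P - 16680, giving 67864 = 12P, P = 16966/3 ≈ 5655.3333, q = 17252.
Δq = 17252 − 16216 = +1036.00.

+1036.00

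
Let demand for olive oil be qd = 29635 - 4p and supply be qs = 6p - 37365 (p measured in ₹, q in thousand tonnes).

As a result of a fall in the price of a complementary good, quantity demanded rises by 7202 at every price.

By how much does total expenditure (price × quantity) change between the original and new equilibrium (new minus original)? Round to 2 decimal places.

+34105935.24

Solve the original market: 29635 - 4p = 6p - 37365, hence p = 6700 and q = 2835.
The new curves are qd = 36837 - 4p (demand) and qs = 6p - 37365 (supply).
Setting them equal: 36837 - 4p = 6p - 37365 → 74202 = 10p, so p = 7420.2 and q = 7156.2.
Expenditure moves from 6700×2835 = 18994500 to 7420.2×7156.2 = 53100435.24; change = +34105935.24.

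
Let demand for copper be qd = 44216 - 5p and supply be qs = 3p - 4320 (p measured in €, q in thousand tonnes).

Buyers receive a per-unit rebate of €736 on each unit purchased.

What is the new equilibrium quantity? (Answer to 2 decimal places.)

Before the shock: 44216 - 5p = 3p - 4320 ⇒ 48536 = 8p ⇒ p = 6067, q = 13881.
Since buyers' out-of-pocket price is the market price minus the rebate, the effective demand curve becomes qd = 47896 - 5p.
Clearing the new market: 47896 - 5p = 3p - 4320, so p = 6527 and q = 15261.

15261.00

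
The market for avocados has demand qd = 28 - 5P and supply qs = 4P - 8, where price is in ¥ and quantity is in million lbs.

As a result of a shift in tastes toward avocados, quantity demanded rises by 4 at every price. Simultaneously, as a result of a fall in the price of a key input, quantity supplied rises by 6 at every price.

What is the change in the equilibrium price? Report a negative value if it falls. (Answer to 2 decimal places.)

-0.22

Solve the original market: 28 - 5P = 4P - 8, hence P = 4 and q = 8.
The new curves are qd = 32 - 5P (demand) and qs = 4P - 2 (supply).
Clearing the new market: 32 - 5P = 4P - 2, so P = 34/9 ≈ 3.7778 and q = 118/9 ≈ 13.1111.
ΔP = 3.7778 − 4 = -0.22.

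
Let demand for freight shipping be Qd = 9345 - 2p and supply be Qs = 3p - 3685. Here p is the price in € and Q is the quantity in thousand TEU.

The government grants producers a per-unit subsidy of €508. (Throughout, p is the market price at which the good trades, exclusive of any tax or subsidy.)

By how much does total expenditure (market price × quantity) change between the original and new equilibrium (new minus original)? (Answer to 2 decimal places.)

Initially, 9345 - 2p = 3p - 3685, so 13030 = 5p and p = 2606, Q = 4133.
Since sellers receive the price plus the subsidy, the effective supply curve becomes Qs = 3p - 2161.
New equilibrium: 9345 - 2p = 3p - 2161 ⇒ 11506 = 5p ⇒ p = 2301.2, Q = 4742.6.
Expenditure moves from 2606×4133 = 10770598 to 2301.2×4742.6 = 10913671.12; change = +143073.12.

+143073.12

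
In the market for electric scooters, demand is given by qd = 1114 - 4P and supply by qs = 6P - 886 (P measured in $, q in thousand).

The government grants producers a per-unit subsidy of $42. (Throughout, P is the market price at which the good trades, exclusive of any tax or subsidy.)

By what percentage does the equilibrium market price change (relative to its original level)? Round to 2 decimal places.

Solve the original market: 1114 - 4P = 6P - 886, hence P = 200 and q = 314.
Since sellers receive the price plus the subsidy, the effective supply curve becomes qs = 6P - 634.
New equilibrium: 1114 - 4P = 6P - 634 ⇒ 1748 = 10P ⇒ P = 174.8, q = 414.8.
%ΔP = (174.8 − 200) / 200 × 100 = -12.60%.

-12.60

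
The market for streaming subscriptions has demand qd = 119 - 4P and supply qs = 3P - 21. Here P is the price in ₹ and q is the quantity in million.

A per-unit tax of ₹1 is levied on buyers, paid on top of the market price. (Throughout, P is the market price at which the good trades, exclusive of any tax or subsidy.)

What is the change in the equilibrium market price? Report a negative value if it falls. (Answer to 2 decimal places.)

-0.57

Original equilibrium: 119 - 4P = 3P - 21 gives 140 = 7P, so P = 20 and q = 39.
Since buyers pay the price plus the tax, the effective demand curve becomes qd = 115 - 4P.
New equilibrium: 115 - 4P = 3P - 21 ⇒ 136 = 7P ⇒ P = 136/7 ≈ 19.4286, q = 261/7 ≈ 37.2857.
ΔP = 19.4286 − 20 = -0.57.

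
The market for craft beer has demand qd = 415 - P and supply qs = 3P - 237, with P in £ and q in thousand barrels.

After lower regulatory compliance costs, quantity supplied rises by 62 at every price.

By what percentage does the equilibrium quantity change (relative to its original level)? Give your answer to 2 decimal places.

+6.15

Solve the original market: 415 - P = 3P - 237, hence P = 163 and q = 252.
After the shift, demand is qd = 415 - P and supply is qs = 3P - 175.
Setting them equal: 415 - P = 3P - 175 → 590 = 4P, so P = 147.5 and q = 267.5.
%Δq = (267.5 − 252) / 252 × 100 = +6.15%.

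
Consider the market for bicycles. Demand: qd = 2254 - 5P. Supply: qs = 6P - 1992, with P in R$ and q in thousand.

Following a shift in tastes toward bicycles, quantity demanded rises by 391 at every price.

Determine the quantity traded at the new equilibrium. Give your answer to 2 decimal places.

537.27

Before the shock: 2254 - 5P = 6P - 1992 ⇒ 4246 = 11P ⇒ P = 386, q = 324.
After the shift, demand is qd = 2645 - 5P and supply is qs = 6P - 1992.
Equate the new curves: 2645 - 5P = 6P - 1992, giving 4637 = 11P, P = 4637/11 ≈ 421.5455, q = 5910/11 ≈ 537.2727.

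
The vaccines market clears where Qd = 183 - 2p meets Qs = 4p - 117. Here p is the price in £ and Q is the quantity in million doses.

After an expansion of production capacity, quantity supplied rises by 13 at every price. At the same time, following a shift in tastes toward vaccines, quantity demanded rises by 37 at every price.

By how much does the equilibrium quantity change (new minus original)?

+29

Before the shock: 183 - 2p = 4p - 117 ⇒ 300 = 6p ⇒ p = 50, Q = 83.
With the change applied: demand Qd = 220 - 2p, supply Qs = 4p - 104.
Setting them equal: 220 - 2p = 4p - 104 → 324 = 6p, so p = 54 and Q = 112.
ΔQ = 112 − 83 = +29.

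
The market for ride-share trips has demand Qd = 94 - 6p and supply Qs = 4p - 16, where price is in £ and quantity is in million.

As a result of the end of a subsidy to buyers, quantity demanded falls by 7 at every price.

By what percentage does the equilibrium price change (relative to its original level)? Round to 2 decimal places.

Before the shock: 94 - 6p = 4p - 16 ⇒ 110 = 10p ⇒ p = 11, Q = 28.
The shock moves the curves to Qd = 87 - 6p and Qs = 4p - 16.
Clearing the new market: 87 - 6p = 4p - 16, so p = 10.3 and Q = 25.2.
%Δp = (10.3 − 11) / 11 × 100 = -6.36%.

-6.36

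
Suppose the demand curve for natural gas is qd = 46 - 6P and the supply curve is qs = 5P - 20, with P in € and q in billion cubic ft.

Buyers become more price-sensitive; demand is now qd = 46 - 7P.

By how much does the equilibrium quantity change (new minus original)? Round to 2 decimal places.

Before the shock: 46 - 6P = 5P - 20 ⇒ 66 = 11P ⇒ P = 6, q = 10.
The new curves are qd = 46 - 7P (demand) and qs = 5P - 20 (supply).
Setting them equal: 46 - 7P = 5P - 20 → 66 = 12P, so P = 5.5 and q = 7.5.
Δq = 7.5 − 10 = -2.50.

-2.50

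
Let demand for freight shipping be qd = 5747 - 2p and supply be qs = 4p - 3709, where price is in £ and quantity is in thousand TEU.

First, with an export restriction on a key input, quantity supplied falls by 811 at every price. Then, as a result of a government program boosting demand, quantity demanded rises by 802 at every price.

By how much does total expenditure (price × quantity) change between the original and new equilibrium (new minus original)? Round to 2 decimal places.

Before the shock: 5747 - 2p = 4p - 3709 ⇒ 9456 = 6p ⇒ p = 1576, q = 2595.
After the shift, demand is qd = 6549 - 2p and supply is qs = 4p - 4520.
Setting them equal: 6549 - 2p = 4p - 4520 → 11069 = 6p, so p = 11069/6 ≈ 1844.8333 and q = 8578/3 ≈ 2859.3333.
Expenditure moves from 1576×2595 = 4089720 to 1844.8333×2859.3333 = 5274993.4444; change = +1185273.44.

+1185273.44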